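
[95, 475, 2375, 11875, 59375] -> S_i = 95*5^i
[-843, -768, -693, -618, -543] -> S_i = -843 + 75*i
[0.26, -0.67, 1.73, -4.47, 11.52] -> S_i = 0.26*(-2.58)^i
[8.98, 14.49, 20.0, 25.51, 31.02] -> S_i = 8.98 + 5.51*i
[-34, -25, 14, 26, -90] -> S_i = Random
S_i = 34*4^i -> [34, 136, 544, 2176, 8704]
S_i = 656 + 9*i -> [656, 665, 674, 683, 692]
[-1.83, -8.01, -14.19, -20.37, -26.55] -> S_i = -1.83 + -6.18*i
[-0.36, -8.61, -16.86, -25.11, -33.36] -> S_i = -0.36 + -8.25*i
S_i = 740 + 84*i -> [740, 824, 908, 992, 1076]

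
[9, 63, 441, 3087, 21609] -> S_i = 9*7^i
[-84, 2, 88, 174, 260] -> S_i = -84 + 86*i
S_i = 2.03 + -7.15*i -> [2.03, -5.12, -12.27, -19.42, -26.57]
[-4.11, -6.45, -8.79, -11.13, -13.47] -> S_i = -4.11 + -2.34*i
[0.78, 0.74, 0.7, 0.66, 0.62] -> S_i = 0.78 + -0.04*i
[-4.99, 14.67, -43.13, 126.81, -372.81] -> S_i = -4.99*(-2.94)^i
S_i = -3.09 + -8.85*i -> [-3.09, -11.94, -20.79, -29.64, -38.49]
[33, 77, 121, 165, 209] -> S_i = 33 + 44*i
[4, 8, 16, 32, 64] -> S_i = 4*2^i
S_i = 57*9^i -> [57, 513, 4617, 41553, 373977]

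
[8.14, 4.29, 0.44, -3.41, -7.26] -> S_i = 8.14 + -3.85*i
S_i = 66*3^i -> [66, 198, 594, 1782, 5346]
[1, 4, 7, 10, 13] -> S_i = 1 + 3*i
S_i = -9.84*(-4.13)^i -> [-9.84, 40.64, -167.84, 693.18, -2862.83]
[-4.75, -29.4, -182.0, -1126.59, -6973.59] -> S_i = -4.75*6.19^i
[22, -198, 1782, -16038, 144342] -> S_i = 22*-9^i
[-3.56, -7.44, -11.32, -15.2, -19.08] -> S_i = -3.56 + -3.88*i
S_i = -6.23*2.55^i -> [-6.23, -15.89, -40.51, -103.3, -263.42]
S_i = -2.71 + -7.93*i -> [-2.71, -10.64, -18.57, -26.5, -34.43]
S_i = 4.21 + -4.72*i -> [4.21, -0.51, -5.23, -9.95, -14.67]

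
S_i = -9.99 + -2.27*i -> [-9.99, -12.26, -14.53, -16.8, -19.07]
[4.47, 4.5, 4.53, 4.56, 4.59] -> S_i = 4.47 + 0.03*i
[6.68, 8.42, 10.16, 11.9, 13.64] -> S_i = 6.68 + 1.74*i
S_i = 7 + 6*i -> [7, 13, 19, 25, 31]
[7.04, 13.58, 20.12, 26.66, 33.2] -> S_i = 7.04 + 6.54*i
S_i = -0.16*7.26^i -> [-0.16, -1.16, -8.43, -61.23, -444.49]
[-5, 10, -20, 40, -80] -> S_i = -5*-2^i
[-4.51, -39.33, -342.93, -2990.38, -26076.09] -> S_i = -4.51*8.72^i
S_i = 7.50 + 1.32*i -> [7.5, 8.82, 10.14, 11.46, 12.78]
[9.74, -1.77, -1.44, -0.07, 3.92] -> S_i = Random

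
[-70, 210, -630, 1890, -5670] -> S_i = -70*-3^i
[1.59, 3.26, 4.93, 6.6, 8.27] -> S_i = 1.59 + 1.67*i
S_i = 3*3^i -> [3, 9, 27, 81, 243]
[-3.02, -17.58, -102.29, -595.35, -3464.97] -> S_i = -3.02*5.82^i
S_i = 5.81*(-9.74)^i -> [5.81, -56.59, 551.18, -5368.5, 52289.2]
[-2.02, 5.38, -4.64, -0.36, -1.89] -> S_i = Random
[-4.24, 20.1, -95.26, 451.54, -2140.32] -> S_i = -4.24*(-4.74)^i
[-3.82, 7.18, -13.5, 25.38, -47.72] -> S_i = -3.82*(-1.88)^i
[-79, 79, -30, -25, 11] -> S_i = Random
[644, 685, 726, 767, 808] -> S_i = 644 + 41*i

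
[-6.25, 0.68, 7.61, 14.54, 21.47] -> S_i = -6.25 + 6.93*i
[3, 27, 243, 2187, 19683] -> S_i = 3*9^i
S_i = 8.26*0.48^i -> [8.26, 3.96, 1.9, 0.91, 0.44]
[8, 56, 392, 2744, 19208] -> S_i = 8*7^i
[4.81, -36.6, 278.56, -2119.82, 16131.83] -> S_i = 4.81*(-7.61)^i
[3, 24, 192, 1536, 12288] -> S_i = 3*8^i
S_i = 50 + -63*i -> [50, -13, -76, -139, -202]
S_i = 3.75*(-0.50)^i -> [3.75, -1.88, 0.94, -0.47, 0.23]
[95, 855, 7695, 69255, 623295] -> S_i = 95*9^i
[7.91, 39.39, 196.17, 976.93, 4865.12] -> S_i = 7.91*4.98^i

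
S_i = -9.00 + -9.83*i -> [-9.0, -18.83, -28.66, -38.49, -48.32]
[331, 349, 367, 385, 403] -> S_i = 331 + 18*i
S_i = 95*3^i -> [95, 285, 855, 2565, 7695]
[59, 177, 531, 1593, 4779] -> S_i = 59*3^i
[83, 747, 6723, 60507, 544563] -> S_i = 83*9^i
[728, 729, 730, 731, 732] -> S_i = 728 + 1*i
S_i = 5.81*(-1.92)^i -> [5.81, -11.16, 21.42, -41.12, 78.96]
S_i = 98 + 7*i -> [98, 105, 112, 119, 126]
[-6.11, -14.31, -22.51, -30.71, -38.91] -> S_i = -6.11 + -8.20*i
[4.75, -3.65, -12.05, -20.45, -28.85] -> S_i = 4.75 + -8.40*i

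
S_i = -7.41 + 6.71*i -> [-7.41, -0.7, 6.01, 12.72, 19.43]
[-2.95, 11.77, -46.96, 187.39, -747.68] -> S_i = -2.95*(-3.99)^i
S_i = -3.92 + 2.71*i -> [-3.92, -1.21, 1.5, 4.21, 6.92]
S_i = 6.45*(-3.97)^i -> [6.45, -25.61, 101.66, -403.58, 1602.22]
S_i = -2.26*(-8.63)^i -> [-2.26, 19.5, -168.32, 1452.58, -12535.79]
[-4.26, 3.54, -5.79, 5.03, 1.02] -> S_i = Random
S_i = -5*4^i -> [-5, -20, -80, -320, -1280]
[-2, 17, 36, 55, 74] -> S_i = -2 + 19*i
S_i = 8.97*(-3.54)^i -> [8.97, -31.75, 112.41, -397.93, 1408.66]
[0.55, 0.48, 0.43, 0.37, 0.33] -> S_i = 0.55*0.88^i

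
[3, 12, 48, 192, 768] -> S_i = 3*4^i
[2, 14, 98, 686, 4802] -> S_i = 2*7^i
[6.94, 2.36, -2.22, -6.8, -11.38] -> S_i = 6.94 + -4.58*i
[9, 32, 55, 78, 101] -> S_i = 9 + 23*i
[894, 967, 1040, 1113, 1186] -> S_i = 894 + 73*i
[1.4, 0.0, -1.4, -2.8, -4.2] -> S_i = 1.40 + -1.40*i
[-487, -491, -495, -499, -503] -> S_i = -487 + -4*i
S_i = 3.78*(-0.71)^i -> [3.78, -2.68, 1.91, -1.35, 0.96]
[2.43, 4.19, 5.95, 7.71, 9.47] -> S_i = 2.43 + 1.76*i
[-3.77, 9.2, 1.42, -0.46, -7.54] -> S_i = Random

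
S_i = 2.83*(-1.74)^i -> [2.83, -4.92, 8.57, -14.91, 25.94]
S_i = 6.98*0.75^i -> [6.98, 5.24, 3.93, 2.94, 2.21]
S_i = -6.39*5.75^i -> [-6.39, -36.74, -211.27, -1214.8, -6985.09]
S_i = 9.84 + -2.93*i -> [9.84, 6.91, 3.98, 1.05, -1.88]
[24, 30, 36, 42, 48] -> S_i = 24 + 6*i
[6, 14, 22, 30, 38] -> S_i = 6 + 8*i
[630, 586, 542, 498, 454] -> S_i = 630 + -44*i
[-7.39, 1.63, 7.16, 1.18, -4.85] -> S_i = Random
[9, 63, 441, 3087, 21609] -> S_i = 9*7^i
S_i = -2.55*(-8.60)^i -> [-2.55, 21.93, -188.6, 1621.94, -13948.71]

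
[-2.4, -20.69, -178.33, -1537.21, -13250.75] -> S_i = -2.40*8.62^i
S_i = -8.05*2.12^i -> [-8.05, -17.07, -36.18, -76.7, -162.61]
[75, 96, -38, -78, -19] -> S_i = Random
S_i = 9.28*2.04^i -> [9.28, 18.93, 38.62, 78.78, 160.72]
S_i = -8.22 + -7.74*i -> [-8.22, -15.96, -23.7, -31.44, -39.18]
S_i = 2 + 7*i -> [2, 9, 16, 23, 30]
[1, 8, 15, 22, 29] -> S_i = 1 + 7*i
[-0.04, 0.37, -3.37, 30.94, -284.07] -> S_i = -0.04*(-9.18)^i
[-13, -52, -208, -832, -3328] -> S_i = -13*4^i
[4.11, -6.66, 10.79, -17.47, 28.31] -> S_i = 4.11*(-1.62)^i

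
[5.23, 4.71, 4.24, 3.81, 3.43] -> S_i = 5.23*0.90^i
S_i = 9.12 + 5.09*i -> [9.12, 14.21, 19.3, 24.39, 29.48]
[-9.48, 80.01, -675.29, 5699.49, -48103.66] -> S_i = -9.48*(-8.44)^i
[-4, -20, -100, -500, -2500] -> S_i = -4*5^i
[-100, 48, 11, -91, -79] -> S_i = Random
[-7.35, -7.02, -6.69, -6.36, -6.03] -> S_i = -7.35 + 0.33*i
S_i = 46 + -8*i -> [46, 38, 30, 22, 14]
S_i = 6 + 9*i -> [6, 15, 24, 33, 42]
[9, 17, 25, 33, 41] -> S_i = 9 + 8*i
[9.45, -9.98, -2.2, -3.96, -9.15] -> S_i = Random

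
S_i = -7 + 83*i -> [-7, 76, 159, 242, 325]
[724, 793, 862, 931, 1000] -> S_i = 724 + 69*i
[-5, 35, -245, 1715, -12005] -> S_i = -5*-7^i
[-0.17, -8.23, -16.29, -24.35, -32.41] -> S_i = -0.17 + -8.06*i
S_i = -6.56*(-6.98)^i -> [-6.56, 45.79, -319.61, 2230.85, -15571.32]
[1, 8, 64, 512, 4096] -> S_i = 1*8^i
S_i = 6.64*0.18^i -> [6.64, 1.2, 0.22, 0.04, 0.01]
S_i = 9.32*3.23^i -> [9.32, 30.1, 97.23, 314.07, 1014.44]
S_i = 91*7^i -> [91, 637, 4459, 31213, 218491]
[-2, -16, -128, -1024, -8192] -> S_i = -2*8^i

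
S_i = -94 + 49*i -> [-94, -45, 4, 53, 102]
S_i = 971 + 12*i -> [971, 983, 995, 1007, 1019]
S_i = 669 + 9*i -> [669, 678, 687, 696, 705]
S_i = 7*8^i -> [7, 56, 448, 3584, 28672]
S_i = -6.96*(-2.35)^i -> [-6.96, 16.36, -38.44, 90.33, -212.27]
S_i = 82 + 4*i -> [82, 86, 90, 94, 98]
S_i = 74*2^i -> [74, 148, 296, 592, 1184]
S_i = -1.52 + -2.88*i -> [-1.52, -4.4, -7.28, -10.16, -13.04]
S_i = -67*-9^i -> [-67, 603, -5427, 48843, -439587]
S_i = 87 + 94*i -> [87, 181, 275, 369, 463]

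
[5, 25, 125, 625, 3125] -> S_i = 5*5^i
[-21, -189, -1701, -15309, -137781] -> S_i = -21*9^i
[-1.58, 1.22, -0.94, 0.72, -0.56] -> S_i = -1.58*(-0.77)^i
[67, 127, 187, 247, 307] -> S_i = 67 + 60*i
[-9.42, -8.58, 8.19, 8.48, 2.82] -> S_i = Random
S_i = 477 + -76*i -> [477, 401, 325, 249, 173]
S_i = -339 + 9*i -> [-339, -330, -321, -312, -303]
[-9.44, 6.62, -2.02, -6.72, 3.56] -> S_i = Random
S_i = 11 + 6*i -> [11, 17, 23, 29, 35]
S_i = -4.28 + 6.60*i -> [-4.28, 2.32, 8.92, 15.52, 22.12]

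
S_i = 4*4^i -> [4, 16, 64, 256, 1024]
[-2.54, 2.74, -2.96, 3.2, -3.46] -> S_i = -2.54*(-1.08)^i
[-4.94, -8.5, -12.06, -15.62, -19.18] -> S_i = -4.94 + -3.56*i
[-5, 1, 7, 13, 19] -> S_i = -5 + 6*i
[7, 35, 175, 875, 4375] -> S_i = 7*5^i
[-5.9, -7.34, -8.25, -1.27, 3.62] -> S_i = Random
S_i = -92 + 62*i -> [-92, -30, 32, 94, 156]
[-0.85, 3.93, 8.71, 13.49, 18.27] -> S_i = -0.85 + 4.78*i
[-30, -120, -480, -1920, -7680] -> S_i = -30*4^i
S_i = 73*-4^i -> [73, -292, 1168, -4672, 18688]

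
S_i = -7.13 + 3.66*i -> [-7.13, -3.47, 0.19, 3.85, 7.51]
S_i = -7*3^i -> [-7, -21, -63, -189, -567]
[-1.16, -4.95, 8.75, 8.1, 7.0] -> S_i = Random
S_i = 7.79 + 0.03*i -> [7.79, 7.82, 7.85, 7.88, 7.91]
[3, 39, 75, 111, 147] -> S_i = 3 + 36*i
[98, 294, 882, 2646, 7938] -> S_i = 98*3^i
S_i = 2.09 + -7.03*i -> [2.09, -4.94, -11.97, -19.0, -26.03]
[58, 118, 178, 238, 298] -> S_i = 58 + 60*i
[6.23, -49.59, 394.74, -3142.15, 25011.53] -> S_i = 6.23*(-7.96)^i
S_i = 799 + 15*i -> [799, 814, 829, 844, 859]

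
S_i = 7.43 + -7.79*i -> [7.43, -0.36, -8.15, -15.94, -23.73]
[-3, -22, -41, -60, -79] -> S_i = -3 + -19*i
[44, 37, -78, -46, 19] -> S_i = Random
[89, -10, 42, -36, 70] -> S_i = Random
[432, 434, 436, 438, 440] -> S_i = 432 + 2*i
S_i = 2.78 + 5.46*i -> [2.78, 8.24, 13.7, 19.16, 24.62]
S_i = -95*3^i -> [-95, -285, -855, -2565, -7695]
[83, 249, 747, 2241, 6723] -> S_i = 83*3^i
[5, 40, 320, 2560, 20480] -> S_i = 5*8^i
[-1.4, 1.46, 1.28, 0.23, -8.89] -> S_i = Random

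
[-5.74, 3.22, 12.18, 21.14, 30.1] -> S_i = -5.74 + 8.96*i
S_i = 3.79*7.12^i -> [3.79, 26.98, 192.13, 1367.98, 9740.01]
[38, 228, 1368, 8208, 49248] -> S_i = 38*6^i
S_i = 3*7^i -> [3, 21, 147, 1029, 7203]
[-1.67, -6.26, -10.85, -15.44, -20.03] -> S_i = -1.67 + -4.59*i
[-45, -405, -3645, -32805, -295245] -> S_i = -45*9^i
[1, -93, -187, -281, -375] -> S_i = 1 + -94*i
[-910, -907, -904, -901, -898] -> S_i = -910 + 3*i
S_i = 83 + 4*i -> [83, 87, 91, 95, 99]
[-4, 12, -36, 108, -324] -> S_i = -4*-3^i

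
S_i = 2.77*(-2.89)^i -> [2.77, -8.01, 23.14, -66.86, 193.23]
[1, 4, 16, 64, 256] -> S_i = 1*4^i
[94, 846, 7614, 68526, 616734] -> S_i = 94*9^i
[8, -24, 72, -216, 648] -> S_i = 8*-3^i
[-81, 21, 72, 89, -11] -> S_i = Random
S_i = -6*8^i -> [-6, -48, -384, -3072, -24576]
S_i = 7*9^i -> [7, 63, 567, 5103, 45927]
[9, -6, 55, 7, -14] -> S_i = Random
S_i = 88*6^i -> [88, 528, 3168, 19008, 114048]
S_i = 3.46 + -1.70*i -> [3.46, 1.76, 0.06, -1.64, -3.34]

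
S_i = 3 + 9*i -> [3, 12, 21, 30, 39]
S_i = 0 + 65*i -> [0, 65, 130, 195, 260]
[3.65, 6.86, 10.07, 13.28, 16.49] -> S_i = 3.65 + 3.21*i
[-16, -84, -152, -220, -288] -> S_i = -16 + -68*i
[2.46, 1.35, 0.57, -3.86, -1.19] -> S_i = Random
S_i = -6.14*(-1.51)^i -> [-6.14, 9.27, -14.0, 21.14, -31.92]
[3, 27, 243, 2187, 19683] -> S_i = 3*9^i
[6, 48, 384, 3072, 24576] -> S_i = 6*8^i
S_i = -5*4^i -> [-5, -20, -80, -320, -1280]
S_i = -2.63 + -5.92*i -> [-2.63, -8.55, -14.47, -20.39, -26.31]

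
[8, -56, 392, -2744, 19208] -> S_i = 8*-7^i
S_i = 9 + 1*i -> [9, 10, 11, 12, 13]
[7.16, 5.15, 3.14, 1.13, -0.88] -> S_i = 7.16 + -2.01*i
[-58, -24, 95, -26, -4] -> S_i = Random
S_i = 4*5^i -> [4, 20, 100, 500, 2500]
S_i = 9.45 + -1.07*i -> [9.45, 8.38, 7.31, 6.24, 5.17]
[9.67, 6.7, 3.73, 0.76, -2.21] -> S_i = 9.67 + -2.97*i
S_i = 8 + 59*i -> [8, 67, 126, 185, 244]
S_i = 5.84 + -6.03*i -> [5.84, -0.19, -6.22, -12.25, -18.28]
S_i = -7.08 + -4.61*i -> [-7.08, -11.69, -16.3, -20.91, -25.52]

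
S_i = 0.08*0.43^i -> [0.08, 0.03, 0.01, 0.01, 0.0]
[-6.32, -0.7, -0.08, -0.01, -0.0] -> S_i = -6.32*0.11^i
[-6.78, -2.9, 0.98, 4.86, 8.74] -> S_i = -6.78 + 3.88*i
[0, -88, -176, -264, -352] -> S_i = 0 + -88*i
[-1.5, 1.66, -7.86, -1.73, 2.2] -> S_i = Random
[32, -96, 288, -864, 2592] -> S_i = 32*-3^i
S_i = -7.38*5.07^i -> [-7.38, -37.42, -189.7, -961.79, -4876.28]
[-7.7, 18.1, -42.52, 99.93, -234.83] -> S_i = -7.70*(-2.35)^i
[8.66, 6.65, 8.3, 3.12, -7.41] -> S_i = Random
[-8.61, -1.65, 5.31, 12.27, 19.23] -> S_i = -8.61 + 6.96*i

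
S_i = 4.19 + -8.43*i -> [4.19, -4.24, -12.67, -21.1, -29.53]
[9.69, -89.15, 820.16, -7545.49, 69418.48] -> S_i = 9.69*(-9.20)^i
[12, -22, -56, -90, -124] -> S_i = 12 + -34*i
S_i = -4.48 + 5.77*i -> [-4.48, 1.29, 7.06, 12.83, 18.6]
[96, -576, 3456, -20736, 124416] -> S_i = 96*-6^i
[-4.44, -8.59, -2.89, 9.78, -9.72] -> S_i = Random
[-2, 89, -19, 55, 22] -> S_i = Random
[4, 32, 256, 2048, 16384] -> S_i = 4*8^i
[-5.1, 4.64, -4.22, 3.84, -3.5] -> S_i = -5.10*(-0.91)^i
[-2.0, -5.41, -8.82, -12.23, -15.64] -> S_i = -2.00 + -3.41*i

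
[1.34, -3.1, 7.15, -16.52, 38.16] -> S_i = 1.34*(-2.31)^i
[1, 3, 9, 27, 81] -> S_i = 1*3^i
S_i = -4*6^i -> [-4, -24, -144, -864, -5184]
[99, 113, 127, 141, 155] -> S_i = 99 + 14*i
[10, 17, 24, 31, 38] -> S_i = 10 + 7*i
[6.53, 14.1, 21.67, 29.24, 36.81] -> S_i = 6.53 + 7.57*i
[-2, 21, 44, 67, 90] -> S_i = -2 + 23*i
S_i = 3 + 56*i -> [3, 59, 115, 171, 227]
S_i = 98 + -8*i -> [98, 90, 82, 74, 66]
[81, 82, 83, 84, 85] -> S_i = 81 + 1*i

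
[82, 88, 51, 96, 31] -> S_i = Random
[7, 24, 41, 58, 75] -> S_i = 7 + 17*i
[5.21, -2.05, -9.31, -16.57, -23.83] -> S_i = 5.21 + -7.26*i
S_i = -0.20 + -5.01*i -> [-0.2, -5.21, -10.22, -15.23, -20.24]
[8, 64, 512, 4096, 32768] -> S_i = 8*8^i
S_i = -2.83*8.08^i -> [-2.83, -22.87, -184.76, -1492.86, -12062.35]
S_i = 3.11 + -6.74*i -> [3.11, -3.63, -10.37, -17.11, -23.85]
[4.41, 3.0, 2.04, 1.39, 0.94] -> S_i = 4.41*0.68^i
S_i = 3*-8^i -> [3, -24, 192, -1536, 12288]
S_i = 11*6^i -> [11, 66, 396, 2376, 14256]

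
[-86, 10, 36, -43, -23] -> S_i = Random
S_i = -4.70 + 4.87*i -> [-4.7, 0.17, 5.04, 9.91, 14.78]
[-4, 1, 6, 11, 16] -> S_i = -4 + 5*i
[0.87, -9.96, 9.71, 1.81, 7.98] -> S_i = Random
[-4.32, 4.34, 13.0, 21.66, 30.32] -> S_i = -4.32 + 8.66*i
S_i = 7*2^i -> [7, 14, 28, 56, 112]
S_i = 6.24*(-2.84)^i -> [6.24, -17.72, 50.33, -142.94, 405.94]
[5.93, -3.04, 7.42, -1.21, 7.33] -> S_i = Random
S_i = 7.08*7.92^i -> [7.08, 56.07, 444.1, 3517.3, 27856.98]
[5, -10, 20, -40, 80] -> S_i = 5*-2^i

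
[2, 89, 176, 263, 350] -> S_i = 2 + 87*i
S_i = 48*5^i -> [48, 240, 1200, 6000, 30000]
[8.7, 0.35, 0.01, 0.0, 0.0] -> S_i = 8.70*0.04^i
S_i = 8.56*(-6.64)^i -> [8.56, -56.84, 377.41, -2505.98, 16639.72]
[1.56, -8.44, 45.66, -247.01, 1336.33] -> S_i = 1.56*(-5.41)^i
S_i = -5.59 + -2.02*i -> [-5.59, -7.61, -9.63, -11.65, -13.67]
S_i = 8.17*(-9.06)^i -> [8.17, -74.02, 670.62, -6075.84, 55047.15]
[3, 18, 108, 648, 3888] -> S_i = 3*6^i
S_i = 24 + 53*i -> [24, 77, 130, 183, 236]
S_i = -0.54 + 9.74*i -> [-0.54, 9.2, 18.94, 28.68, 38.42]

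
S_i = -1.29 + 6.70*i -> [-1.29, 5.41, 12.11, 18.81, 25.51]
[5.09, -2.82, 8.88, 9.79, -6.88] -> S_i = Random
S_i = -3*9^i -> [-3, -27, -243, -2187, -19683]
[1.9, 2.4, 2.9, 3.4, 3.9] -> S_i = 1.90 + 0.50*i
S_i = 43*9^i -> [43, 387, 3483, 31347, 282123]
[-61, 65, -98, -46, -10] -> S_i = Random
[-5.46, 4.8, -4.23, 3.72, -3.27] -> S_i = -5.46*(-0.88)^i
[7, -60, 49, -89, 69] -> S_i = Random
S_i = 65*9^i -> [65, 585, 5265, 47385, 426465]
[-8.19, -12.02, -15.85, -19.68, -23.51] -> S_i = -8.19 + -3.83*i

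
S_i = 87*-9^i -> [87, -783, 7047, -63423, 570807]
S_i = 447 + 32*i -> [447, 479, 511, 543, 575]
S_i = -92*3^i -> [-92, -276, -828, -2484, -7452]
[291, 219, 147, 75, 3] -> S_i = 291 + -72*i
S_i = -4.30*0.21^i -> [-4.3, -0.9, -0.19, -0.04, -0.01]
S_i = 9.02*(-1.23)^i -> [9.02, -11.09, 13.65, -16.79, 20.65]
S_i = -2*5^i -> [-2, -10, -50, -250, -1250]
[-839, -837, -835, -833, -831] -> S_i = -839 + 2*i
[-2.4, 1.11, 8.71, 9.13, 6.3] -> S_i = Random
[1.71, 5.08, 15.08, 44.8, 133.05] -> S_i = 1.71*2.97^i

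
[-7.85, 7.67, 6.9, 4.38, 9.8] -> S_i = Random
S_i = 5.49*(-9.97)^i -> [5.49, -54.74, 545.71, -5440.74, 54244.16]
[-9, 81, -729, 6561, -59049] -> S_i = -9*-9^i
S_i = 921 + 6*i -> [921, 927, 933, 939, 945]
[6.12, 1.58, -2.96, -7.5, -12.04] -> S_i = 6.12 + -4.54*i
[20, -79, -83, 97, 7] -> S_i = Random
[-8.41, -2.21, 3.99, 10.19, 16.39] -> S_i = -8.41 + 6.20*i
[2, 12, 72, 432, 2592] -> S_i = 2*6^i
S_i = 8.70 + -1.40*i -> [8.7, 7.3, 5.9, 4.5, 3.1]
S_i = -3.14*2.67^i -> [-3.14, -8.38, -22.38, -59.77, -159.58]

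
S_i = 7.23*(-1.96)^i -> [7.23, -14.17, 27.77, -54.44, 106.7]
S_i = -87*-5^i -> [-87, 435, -2175, 10875, -54375]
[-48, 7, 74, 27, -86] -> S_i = Random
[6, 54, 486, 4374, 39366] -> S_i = 6*9^i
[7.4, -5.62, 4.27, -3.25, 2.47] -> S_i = 7.40*(-0.76)^i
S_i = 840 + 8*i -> [840, 848, 856, 864, 872]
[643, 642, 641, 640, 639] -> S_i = 643 + -1*i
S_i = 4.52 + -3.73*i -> [4.52, 0.79, -2.94, -6.67, -10.4]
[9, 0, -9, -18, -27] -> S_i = 9 + -9*i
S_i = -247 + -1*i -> [-247, -248, -249, -250, -251]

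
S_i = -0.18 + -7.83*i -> [-0.18, -8.01, -15.84, -23.67, -31.5]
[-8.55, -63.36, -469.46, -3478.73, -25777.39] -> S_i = -8.55*7.41^i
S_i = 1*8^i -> [1, 8, 64, 512, 4096]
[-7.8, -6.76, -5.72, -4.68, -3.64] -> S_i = -7.80 + 1.04*i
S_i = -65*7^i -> [-65, -455, -3185, -22295, -156065]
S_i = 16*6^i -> [16, 96, 576, 3456, 20736]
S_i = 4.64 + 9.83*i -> [4.64, 14.47, 24.3, 34.13, 43.96]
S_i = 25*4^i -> [25, 100, 400, 1600, 6400]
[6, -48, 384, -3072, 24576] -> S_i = 6*-8^i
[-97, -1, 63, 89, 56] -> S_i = Random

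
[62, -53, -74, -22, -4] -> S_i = Random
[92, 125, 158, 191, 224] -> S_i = 92 + 33*i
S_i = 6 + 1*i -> [6, 7, 8, 9, 10]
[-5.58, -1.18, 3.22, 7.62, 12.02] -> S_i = -5.58 + 4.40*i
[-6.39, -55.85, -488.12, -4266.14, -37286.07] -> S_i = -6.39*8.74^i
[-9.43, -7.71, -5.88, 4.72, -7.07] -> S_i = Random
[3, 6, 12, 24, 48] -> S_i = 3*2^i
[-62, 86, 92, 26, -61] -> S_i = Random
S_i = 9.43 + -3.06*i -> [9.43, 6.37, 3.31, 0.25, -2.81]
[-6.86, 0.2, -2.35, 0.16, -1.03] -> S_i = Random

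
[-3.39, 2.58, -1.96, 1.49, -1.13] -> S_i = -3.39*(-0.76)^i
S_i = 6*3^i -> [6, 18, 54, 162, 486]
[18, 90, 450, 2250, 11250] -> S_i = 18*5^i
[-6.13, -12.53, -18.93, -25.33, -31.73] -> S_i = -6.13 + -6.40*i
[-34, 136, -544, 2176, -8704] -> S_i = -34*-4^i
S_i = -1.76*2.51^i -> [-1.76, -4.42, -11.09, -27.83, -69.86]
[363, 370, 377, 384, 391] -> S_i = 363 + 7*i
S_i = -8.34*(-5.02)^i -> [-8.34, 41.87, -210.17, 1055.06, -5296.4]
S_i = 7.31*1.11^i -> [7.31, 8.11, 9.01, 10.0, 11.1]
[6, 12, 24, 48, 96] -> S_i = 6*2^i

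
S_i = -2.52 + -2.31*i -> [-2.52, -4.83, -7.14, -9.45, -11.76]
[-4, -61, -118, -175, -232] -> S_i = -4 + -57*i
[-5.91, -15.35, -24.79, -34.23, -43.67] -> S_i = -5.91 + -9.44*i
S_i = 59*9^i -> [59, 531, 4779, 43011, 387099]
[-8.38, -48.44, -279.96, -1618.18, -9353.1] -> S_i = -8.38*5.78^i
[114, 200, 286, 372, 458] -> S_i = 114 + 86*i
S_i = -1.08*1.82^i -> [-1.08, -1.97, -3.58, -6.51, -11.85]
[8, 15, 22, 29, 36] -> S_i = 8 + 7*i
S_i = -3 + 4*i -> [-3, 1, 5, 9, 13]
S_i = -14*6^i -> [-14, -84, -504, -3024, -18144]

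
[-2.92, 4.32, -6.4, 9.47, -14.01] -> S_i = -2.92*(-1.48)^i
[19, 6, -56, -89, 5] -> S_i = Random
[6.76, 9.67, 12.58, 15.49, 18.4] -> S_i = 6.76 + 2.91*i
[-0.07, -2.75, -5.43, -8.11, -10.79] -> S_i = -0.07 + -2.68*i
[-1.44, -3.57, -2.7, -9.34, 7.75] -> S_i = Random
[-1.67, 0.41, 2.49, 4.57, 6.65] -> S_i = -1.67 + 2.08*i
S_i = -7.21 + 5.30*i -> [-7.21, -1.91, 3.39, 8.69, 13.99]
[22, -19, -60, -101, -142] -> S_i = 22 + -41*i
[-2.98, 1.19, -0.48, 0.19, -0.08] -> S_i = -2.98*(-0.40)^i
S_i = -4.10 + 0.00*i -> [-4.1, -4.1, -4.1, -4.1, -4.1]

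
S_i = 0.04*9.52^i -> [0.04, 0.38, 3.63, 34.51, 328.55]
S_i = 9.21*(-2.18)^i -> [9.21, -20.08, 43.77, -95.42, 208.01]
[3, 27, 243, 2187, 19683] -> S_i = 3*9^i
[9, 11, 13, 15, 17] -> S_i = 9 + 2*i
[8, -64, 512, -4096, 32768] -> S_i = 8*-8^i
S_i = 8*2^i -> [8, 16, 32, 64, 128]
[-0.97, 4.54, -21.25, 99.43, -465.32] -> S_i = -0.97*(-4.68)^i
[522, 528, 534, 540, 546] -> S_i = 522 + 6*i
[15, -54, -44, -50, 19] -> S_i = Random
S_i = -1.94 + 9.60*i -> [-1.94, 7.66, 17.26, 26.86, 36.46]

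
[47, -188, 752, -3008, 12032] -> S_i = 47*-4^i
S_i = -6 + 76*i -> [-6, 70, 146, 222, 298]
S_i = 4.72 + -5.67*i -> [4.72, -0.95, -6.62, -12.29, -17.96]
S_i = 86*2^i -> [86, 172, 344, 688, 1376]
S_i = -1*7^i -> [-1, -7, -49, -343, -2401]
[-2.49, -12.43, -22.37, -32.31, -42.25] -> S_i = -2.49 + -9.94*i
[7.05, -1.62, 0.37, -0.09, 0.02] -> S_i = 7.05*(-0.23)^i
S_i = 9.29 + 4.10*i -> [9.29, 13.39, 17.49, 21.59, 25.69]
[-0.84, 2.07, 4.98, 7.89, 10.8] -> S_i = -0.84 + 2.91*i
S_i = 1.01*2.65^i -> [1.01, 2.68, 7.09, 18.8, 49.81]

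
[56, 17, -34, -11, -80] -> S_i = Random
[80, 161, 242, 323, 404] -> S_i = 80 + 81*i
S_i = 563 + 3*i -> [563, 566, 569, 572, 575]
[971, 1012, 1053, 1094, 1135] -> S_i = 971 + 41*i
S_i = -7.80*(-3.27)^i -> [-7.8, 25.51, -83.4, 272.73, -891.84]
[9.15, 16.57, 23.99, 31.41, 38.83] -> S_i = 9.15 + 7.42*i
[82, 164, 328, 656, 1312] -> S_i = 82*2^i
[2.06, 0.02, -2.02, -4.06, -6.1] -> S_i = 2.06 + -2.04*i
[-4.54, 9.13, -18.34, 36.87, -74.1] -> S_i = -4.54*(-2.01)^i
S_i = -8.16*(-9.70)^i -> [-8.16, 79.15, -767.77, 7447.41, -72239.89]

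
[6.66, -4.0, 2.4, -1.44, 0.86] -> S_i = 6.66*(-0.60)^i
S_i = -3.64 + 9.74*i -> [-3.64, 6.1, 15.84, 25.58, 35.32]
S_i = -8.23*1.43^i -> [-8.23, -11.77, -16.83, -24.07, -34.41]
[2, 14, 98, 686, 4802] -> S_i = 2*7^i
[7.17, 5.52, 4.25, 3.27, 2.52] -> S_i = 7.17*0.77^i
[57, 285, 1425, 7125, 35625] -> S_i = 57*5^i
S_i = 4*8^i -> [4, 32, 256, 2048, 16384]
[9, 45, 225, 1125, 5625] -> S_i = 9*5^i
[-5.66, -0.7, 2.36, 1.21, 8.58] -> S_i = Random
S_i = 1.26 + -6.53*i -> [1.26, -5.27, -11.8, -18.33, -24.86]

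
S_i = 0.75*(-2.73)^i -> [0.75, -2.05, 5.59, -15.26, 41.66]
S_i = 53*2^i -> [53, 106, 212, 424, 848]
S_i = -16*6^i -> [-16, -96, -576, -3456, -20736]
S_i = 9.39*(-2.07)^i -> [9.39, -19.44, 40.24, -83.29, 172.4]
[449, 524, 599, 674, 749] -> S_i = 449 + 75*i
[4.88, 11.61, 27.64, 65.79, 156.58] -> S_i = 4.88*2.38^i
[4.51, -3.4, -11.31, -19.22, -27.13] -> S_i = 4.51 + -7.91*i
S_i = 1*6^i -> [1, 6, 36, 216, 1296]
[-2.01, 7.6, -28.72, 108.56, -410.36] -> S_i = -2.01*(-3.78)^i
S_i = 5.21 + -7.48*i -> [5.21, -2.27, -9.75, -17.23, -24.71]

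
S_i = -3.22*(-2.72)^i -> [-3.22, 8.76, -23.82, 64.8, -176.25]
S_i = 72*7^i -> [72, 504, 3528, 24696, 172872]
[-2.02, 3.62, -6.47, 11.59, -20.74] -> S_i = -2.02*(-1.79)^i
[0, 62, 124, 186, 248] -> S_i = 0 + 62*i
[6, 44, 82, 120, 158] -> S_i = 6 + 38*i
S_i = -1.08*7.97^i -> [-1.08, -8.61, -68.6, -546.76, -4357.7]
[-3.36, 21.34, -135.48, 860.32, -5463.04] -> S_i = -3.36*(-6.35)^i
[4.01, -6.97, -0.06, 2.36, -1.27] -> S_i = Random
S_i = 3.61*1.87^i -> [3.61, 6.75, 12.62, 23.61, 44.14]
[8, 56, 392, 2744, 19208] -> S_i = 8*7^i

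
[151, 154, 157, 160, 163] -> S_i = 151 + 3*i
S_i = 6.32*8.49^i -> [6.32, 53.66, 455.55, 3867.59, 32835.82]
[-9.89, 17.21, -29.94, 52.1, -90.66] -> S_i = -9.89*(-1.74)^i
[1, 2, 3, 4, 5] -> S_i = 1 + 1*i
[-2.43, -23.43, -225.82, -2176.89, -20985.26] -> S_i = -2.43*9.64^i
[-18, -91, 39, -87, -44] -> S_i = Random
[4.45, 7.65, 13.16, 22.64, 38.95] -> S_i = 4.45*1.72^i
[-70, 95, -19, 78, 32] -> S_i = Random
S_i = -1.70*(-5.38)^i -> [-1.7, 9.15, -49.21, 264.73, -1424.22]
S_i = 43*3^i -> [43, 129, 387, 1161, 3483]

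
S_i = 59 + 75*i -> [59, 134, 209, 284, 359]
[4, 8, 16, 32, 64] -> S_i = 4*2^i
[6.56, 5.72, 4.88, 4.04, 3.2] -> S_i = 6.56 + -0.84*i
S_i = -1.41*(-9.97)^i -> [-1.41, 14.06, -140.16, 1397.35, -13931.56]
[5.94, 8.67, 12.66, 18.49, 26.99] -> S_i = 5.94*1.46^i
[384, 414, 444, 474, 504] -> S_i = 384 + 30*i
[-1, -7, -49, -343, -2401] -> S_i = -1*7^i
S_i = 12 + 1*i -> [12, 13, 14, 15, 16]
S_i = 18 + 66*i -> [18, 84, 150, 216, 282]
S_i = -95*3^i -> [-95, -285, -855, -2565, -7695]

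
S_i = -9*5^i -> [-9, -45, -225, -1125, -5625]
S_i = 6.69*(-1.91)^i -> [6.69, -12.78, 24.41, -46.62, 89.03]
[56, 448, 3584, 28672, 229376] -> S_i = 56*8^i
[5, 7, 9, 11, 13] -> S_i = 5 + 2*i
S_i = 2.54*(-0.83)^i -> [2.54, -2.11, 1.75, -1.45, 1.21]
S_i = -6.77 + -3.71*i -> [-6.77, -10.48, -14.19, -17.9, -21.61]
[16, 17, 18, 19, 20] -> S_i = 16 + 1*i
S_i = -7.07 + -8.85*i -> [-7.07, -15.92, -24.77, -33.62, -42.47]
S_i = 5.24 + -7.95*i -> [5.24, -2.71, -10.66, -18.61, -26.56]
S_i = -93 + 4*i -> [-93, -89, -85, -81, -77]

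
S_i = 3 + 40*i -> [3, 43, 83, 123, 163]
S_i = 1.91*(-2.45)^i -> [1.91, -4.68, 11.46, -28.09, 68.82]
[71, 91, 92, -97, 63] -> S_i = Random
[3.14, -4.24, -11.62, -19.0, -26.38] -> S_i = 3.14 + -7.38*i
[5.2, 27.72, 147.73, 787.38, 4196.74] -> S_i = 5.20*5.33^i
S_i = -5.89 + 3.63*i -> [-5.89, -2.26, 1.37, 5.0, 8.63]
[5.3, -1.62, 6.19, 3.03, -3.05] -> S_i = Random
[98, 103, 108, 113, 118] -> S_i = 98 + 5*i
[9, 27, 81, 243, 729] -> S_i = 9*3^i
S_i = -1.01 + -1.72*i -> [-1.01, -2.73, -4.45, -6.17, -7.89]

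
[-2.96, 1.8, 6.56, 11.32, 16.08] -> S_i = -2.96 + 4.76*i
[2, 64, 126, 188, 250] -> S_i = 2 + 62*i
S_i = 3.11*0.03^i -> [3.11, 0.09, 0.0, 0.0, 0.0]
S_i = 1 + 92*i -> [1, 93, 185, 277, 369]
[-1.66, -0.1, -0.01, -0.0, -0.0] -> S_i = -1.66*0.06^i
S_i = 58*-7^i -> [58, -406, 2842, -19894, 139258]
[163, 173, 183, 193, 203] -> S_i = 163 + 10*i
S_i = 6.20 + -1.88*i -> [6.2, 4.32, 2.44, 0.56, -1.32]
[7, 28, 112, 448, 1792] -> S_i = 7*4^i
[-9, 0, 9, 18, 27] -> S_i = -9 + 9*i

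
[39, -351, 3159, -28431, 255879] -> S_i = 39*-9^i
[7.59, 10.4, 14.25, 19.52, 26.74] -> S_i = 7.59*1.37^i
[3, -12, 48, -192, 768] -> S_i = 3*-4^i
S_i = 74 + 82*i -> [74, 156, 238, 320, 402]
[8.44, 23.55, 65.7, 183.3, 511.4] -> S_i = 8.44*2.79^i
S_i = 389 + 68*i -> [389, 457, 525, 593, 661]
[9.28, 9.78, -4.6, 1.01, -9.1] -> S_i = Random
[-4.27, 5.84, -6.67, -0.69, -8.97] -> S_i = Random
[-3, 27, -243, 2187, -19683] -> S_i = -3*-9^i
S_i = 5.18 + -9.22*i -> [5.18, -4.04, -13.26, -22.48, -31.7]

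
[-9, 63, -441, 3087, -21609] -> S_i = -9*-7^i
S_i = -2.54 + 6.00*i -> [-2.54, 3.46, 9.46, 15.46, 21.46]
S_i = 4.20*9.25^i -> [4.2, 38.85, 359.36, 3324.1, 30747.95]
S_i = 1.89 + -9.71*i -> [1.89, -7.82, -17.53, -27.24, -36.95]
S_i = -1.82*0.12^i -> [-1.82, -0.22, -0.03, -0.0, -0.0]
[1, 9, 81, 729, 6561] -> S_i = 1*9^i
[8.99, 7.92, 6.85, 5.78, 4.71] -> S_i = 8.99 + -1.07*i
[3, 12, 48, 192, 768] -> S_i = 3*4^i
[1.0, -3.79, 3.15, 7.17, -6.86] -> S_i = Random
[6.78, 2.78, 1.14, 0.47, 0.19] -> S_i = 6.78*0.41^i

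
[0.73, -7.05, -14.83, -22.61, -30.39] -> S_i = 0.73 + -7.78*i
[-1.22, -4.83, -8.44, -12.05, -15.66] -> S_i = -1.22 + -3.61*i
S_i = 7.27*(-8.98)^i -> [7.27, -65.28, 586.26, -5264.58, 47275.89]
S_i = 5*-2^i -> [5, -10, 20, -40, 80]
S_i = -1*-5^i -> [-1, 5, -25, 125, -625]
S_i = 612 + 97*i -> [612, 709, 806, 903, 1000]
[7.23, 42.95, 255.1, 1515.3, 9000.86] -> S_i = 7.23*5.94^i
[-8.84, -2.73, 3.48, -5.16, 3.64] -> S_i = Random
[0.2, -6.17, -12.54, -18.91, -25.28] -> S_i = 0.20 + -6.37*i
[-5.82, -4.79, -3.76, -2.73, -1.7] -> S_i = -5.82 + 1.03*i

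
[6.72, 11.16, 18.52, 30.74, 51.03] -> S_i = 6.72*1.66^i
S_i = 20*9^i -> [20, 180, 1620, 14580, 131220]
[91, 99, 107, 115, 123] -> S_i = 91 + 8*i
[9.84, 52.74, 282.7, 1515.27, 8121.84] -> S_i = 9.84*5.36^i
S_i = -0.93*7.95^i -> [-0.93, -7.39, -58.78, -467.29, -3714.94]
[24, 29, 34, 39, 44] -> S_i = 24 + 5*i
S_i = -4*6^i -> [-4, -24, -144, -864, -5184]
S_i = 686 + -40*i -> [686, 646, 606, 566, 526]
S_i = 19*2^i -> [19, 38, 76, 152, 304]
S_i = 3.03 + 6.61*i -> [3.03, 9.64, 16.25, 22.86, 29.47]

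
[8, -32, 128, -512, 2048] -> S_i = 8*-4^i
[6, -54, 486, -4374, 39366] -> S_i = 6*-9^i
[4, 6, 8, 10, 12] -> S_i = 4 + 2*i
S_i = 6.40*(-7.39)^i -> [6.4, -47.3, 349.52, -2582.93, 19087.88]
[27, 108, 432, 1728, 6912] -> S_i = 27*4^i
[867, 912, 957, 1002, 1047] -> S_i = 867 + 45*i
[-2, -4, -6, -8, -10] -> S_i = -2 + -2*i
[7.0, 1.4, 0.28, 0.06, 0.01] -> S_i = 7.00*0.20^i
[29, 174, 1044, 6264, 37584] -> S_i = 29*6^i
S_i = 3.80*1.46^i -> [3.8, 5.55, 8.1, 11.83, 17.27]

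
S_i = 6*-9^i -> [6, -54, 486, -4374, 39366]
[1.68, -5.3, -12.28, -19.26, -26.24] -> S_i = 1.68 + -6.98*i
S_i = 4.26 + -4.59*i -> [4.26, -0.33, -4.92, -9.51, -14.1]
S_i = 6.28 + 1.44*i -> [6.28, 7.72, 9.16, 10.6, 12.04]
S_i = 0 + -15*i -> [0, -15, -30, -45, -60]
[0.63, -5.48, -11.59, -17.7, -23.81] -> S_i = 0.63 + -6.11*i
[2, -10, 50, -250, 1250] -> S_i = 2*-5^i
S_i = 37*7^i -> [37, 259, 1813, 12691, 88837]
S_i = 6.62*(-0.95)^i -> [6.62, -6.29, 5.97, -5.68, 5.39]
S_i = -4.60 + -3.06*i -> [-4.6, -7.66, -10.72, -13.78, -16.84]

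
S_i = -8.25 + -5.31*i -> [-8.25, -13.56, -18.87, -24.18, -29.49]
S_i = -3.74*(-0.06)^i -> [-3.74, 0.22, -0.01, 0.0, -0.0]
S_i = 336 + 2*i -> [336, 338, 340, 342, 344]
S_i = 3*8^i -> [3, 24, 192, 1536, 12288]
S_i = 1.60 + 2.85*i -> [1.6, 4.45, 7.3, 10.15, 13.0]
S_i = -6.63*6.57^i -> [-6.63, -43.56, -286.18, -1880.22, -12353.07]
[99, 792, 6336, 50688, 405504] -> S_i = 99*8^i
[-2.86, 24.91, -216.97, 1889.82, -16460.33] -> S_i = -2.86*(-8.71)^i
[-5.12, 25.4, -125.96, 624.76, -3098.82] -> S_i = -5.12*(-4.96)^i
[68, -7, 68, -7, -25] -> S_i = Random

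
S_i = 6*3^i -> [6, 18, 54, 162, 486]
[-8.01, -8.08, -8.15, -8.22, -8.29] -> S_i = -8.01 + -0.07*i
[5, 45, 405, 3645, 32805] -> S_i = 5*9^i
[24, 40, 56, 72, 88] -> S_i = 24 + 16*i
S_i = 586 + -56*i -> [586, 530, 474, 418, 362]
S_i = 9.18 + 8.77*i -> [9.18, 17.95, 26.72, 35.49, 44.26]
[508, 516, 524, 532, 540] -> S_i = 508 + 8*i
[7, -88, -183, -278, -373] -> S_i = 7 + -95*i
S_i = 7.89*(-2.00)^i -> [7.89, -15.78, 31.56, -63.12, 126.24]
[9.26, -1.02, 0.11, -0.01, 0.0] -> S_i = 9.26*(-0.11)^i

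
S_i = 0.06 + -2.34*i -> [0.06, -2.28, -4.62, -6.96, -9.3]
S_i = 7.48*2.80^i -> [7.48, 20.94, 58.64, 164.2, 459.76]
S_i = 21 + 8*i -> [21, 29, 37, 45, 53]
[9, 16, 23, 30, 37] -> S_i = 9 + 7*i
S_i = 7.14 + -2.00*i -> [7.14, 5.14, 3.14, 1.14, -0.86]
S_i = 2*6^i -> [2, 12, 72, 432, 2592]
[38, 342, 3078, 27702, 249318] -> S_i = 38*9^i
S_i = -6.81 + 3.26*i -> [-6.81, -3.55, -0.29, 2.97, 6.23]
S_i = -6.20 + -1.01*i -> [-6.2, -7.21, -8.22, -9.23, -10.24]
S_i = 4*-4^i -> [4, -16, 64, -256, 1024]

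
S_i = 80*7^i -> [80, 560, 3920, 27440, 192080]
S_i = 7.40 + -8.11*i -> [7.4, -0.71, -8.82, -16.93, -25.04]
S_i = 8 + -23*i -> [8, -15, -38, -61, -84]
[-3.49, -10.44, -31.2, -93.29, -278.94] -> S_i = -3.49*2.99^i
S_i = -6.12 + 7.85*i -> [-6.12, 1.73, 9.58, 17.43, 25.28]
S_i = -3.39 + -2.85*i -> [-3.39, -6.24, -9.09, -11.94, -14.79]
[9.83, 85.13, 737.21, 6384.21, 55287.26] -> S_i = 9.83*8.66^i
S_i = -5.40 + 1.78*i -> [-5.4, -3.62, -1.84, -0.06, 1.72]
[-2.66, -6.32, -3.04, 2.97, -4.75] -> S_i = Random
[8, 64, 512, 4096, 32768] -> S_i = 8*8^i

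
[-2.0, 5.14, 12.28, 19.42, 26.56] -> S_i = -2.00 + 7.14*i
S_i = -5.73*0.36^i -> [-5.73, -2.06, -0.74, -0.27, -0.1]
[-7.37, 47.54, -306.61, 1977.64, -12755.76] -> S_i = -7.37*(-6.45)^i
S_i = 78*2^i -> [78, 156, 312, 624, 1248]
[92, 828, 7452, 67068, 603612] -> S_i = 92*9^i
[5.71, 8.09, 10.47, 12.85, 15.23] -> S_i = 5.71 + 2.38*i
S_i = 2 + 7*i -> [2, 9, 16, 23, 30]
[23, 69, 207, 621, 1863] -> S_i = 23*3^i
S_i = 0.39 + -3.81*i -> [0.39, -3.42, -7.23, -11.04, -14.85]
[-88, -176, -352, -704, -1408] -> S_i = -88*2^i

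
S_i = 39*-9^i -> [39, -351, 3159, -28431, 255879]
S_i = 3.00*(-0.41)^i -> [3.0, -1.23, 0.5, -0.21, 0.08]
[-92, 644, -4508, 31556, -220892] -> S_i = -92*-7^i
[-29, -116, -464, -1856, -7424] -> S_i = -29*4^i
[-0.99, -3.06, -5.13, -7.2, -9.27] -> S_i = -0.99 + -2.07*i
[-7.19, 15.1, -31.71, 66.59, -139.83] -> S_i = -7.19*(-2.10)^i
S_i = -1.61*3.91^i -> [-1.61, -6.3, -24.61, -96.24, -376.3]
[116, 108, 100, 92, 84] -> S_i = 116 + -8*i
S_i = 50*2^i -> [50, 100, 200, 400, 800]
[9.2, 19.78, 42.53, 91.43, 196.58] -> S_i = 9.20*2.15^i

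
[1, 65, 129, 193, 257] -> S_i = 1 + 64*i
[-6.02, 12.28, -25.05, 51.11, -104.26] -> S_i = -6.02*(-2.04)^i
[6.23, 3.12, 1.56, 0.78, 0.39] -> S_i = 6.23*0.50^i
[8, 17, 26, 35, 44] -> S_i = 8 + 9*i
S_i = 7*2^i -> [7, 14, 28, 56, 112]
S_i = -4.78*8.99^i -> [-4.78, -42.97, -386.32, -3473.02, -31222.43]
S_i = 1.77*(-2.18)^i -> [1.77, -3.86, 8.41, -18.34, 39.98]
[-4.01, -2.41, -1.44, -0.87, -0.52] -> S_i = -4.01*0.60^i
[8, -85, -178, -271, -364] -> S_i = 8 + -93*i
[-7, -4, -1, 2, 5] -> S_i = -7 + 3*i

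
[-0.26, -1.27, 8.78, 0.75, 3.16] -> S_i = Random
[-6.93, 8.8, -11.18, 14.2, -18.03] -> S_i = -6.93*(-1.27)^i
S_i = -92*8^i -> [-92, -736, -5888, -47104, -376832]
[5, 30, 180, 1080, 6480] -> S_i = 5*6^i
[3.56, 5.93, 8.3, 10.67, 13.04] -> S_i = 3.56 + 2.37*i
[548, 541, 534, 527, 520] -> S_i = 548 + -7*i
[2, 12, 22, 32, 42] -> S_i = 2 + 10*i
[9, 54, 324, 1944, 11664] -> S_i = 9*6^i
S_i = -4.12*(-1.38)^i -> [-4.12, 5.69, -7.85, 10.83, -14.94]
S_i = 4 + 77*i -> [4, 81, 158, 235, 312]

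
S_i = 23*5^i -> [23, 115, 575, 2875, 14375]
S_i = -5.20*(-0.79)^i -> [-5.2, 4.11, -3.25, 2.56, -2.03]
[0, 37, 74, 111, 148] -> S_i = 0 + 37*i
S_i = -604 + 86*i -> [-604, -518, -432, -346, -260]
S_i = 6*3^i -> [6, 18, 54, 162, 486]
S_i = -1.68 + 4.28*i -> [-1.68, 2.6, 6.88, 11.16, 15.44]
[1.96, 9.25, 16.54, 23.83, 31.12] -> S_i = 1.96 + 7.29*i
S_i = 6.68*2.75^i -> [6.68, 18.37, 50.52, 138.92, 382.04]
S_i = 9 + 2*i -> [9, 11, 13, 15, 17]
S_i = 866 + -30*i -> [866, 836, 806, 776, 746]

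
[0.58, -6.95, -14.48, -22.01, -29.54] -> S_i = 0.58 + -7.53*i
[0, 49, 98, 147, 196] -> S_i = 0 + 49*i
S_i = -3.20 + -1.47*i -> [-3.2, -4.67, -6.14, -7.61, -9.08]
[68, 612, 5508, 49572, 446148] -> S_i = 68*9^i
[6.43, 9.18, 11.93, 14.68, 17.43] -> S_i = 6.43 + 2.75*i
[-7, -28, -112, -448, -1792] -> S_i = -7*4^i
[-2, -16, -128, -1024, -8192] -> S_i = -2*8^i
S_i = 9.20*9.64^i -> [9.2, 88.69, 854.95, 8241.74, 79450.38]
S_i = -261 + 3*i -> [-261, -258, -255, -252, -249]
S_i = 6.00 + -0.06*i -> [6.0, 5.94, 5.88, 5.82, 5.76]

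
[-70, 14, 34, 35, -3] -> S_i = Random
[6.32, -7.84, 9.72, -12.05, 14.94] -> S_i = 6.32*(-1.24)^i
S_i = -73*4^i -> [-73, -292, -1168, -4672, -18688]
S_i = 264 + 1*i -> [264, 265, 266, 267, 268]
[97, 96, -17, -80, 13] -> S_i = Random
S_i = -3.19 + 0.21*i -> [-3.19, -2.98, -2.77, -2.56, -2.35]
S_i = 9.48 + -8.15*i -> [9.48, 1.33, -6.82, -14.97, -23.12]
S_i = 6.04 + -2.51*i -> [6.04, 3.53, 1.02, -1.49, -4.0]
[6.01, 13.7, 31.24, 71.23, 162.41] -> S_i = 6.01*2.28^i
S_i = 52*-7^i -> [52, -364, 2548, -17836, 124852]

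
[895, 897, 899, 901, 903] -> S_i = 895 + 2*i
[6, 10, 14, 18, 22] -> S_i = 6 + 4*i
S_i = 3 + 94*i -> [3, 97, 191, 285, 379]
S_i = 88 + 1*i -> [88, 89, 90, 91, 92]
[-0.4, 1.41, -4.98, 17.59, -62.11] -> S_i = -0.40*(-3.53)^i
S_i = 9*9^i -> [9, 81, 729, 6561, 59049]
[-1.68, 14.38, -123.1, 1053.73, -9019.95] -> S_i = -1.68*(-8.56)^i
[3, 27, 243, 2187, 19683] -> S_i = 3*9^i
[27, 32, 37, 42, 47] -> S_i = 27 + 5*i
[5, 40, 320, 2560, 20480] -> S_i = 5*8^i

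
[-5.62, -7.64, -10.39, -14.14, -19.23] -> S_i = -5.62*1.36^i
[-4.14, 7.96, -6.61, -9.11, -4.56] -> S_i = Random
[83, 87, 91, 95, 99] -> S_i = 83 + 4*i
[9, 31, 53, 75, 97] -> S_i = 9 + 22*i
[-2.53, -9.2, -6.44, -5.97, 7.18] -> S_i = Random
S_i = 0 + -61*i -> [0, -61, -122, -183, -244]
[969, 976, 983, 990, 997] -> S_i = 969 + 7*i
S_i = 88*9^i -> [88, 792, 7128, 64152, 577368]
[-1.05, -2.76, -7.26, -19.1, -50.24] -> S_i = -1.05*2.63^i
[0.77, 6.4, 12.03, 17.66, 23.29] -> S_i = 0.77 + 5.63*i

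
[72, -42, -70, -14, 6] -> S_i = Random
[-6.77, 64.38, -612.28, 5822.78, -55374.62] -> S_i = -6.77*(-9.51)^i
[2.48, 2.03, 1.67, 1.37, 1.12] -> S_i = 2.48*0.82^i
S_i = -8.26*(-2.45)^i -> [-8.26, 20.24, -49.58, 121.47, -297.61]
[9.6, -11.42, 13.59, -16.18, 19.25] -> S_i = 9.60*(-1.19)^i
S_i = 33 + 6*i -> [33, 39, 45, 51, 57]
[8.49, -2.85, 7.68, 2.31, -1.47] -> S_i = Random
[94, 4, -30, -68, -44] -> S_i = Random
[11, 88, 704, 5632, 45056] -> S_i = 11*8^i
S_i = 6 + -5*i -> [6, 1, -4, -9, -14]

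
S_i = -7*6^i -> [-7, -42, -252, -1512, -9072]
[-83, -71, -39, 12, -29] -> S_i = Random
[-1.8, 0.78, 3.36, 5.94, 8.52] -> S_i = -1.80 + 2.58*i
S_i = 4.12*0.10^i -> [4.12, 0.41, 0.04, 0.0, 0.0]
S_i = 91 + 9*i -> [91, 100, 109, 118, 127]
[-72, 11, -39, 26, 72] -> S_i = Random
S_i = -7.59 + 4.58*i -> [-7.59, -3.01, 1.57, 6.15, 10.73]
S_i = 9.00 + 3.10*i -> [9.0, 12.1, 15.2, 18.3, 21.4]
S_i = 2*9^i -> [2, 18, 162, 1458, 13122]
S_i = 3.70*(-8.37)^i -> [3.7, -30.97, 259.21, -2169.59, 18159.49]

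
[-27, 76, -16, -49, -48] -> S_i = Random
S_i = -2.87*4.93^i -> [-2.87, -14.15, -69.76, -343.89, -1695.39]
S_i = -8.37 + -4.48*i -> [-8.37, -12.85, -17.33, -21.81, -26.29]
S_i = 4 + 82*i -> [4, 86, 168, 250, 332]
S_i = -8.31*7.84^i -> [-8.31, -65.15, -510.78, -4004.51, -31395.35]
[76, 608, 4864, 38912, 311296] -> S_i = 76*8^i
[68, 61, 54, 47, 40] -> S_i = 68 + -7*i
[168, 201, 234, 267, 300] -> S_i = 168 + 33*i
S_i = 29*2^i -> [29, 58, 116, 232, 464]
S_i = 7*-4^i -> [7, -28, 112, -448, 1792]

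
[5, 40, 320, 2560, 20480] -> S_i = 5*8^i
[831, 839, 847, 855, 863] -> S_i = 831 + 8*i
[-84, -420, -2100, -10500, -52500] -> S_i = -84*5^i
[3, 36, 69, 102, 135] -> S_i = 3 + 33*i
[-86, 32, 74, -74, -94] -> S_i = Random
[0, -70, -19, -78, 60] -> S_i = Random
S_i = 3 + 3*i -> [3, 6, 9, 12, 15]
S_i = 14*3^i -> [14, 42, 126, 378, 1134]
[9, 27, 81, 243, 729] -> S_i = 9*3^i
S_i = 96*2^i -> [96, 192, 384, 768, 1536]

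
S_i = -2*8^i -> [-2, -16, -128, -1024, -8192]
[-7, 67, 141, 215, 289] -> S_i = -7 + 74*i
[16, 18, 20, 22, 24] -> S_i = 16 + 2*i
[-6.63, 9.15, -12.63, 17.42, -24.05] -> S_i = -6.63*(-1.38)^i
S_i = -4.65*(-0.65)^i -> [-4.65, 3.02, -1.96, 1.28, -0.83]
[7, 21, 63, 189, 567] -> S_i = 7*3^i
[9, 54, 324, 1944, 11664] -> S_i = 9*6^i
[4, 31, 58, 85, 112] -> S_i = 4 + 27*i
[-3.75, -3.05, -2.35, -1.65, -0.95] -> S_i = -3.75 + 0.70*i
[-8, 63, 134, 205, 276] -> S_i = -8 + 71*i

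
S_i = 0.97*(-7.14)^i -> [0.97, -6.93, 49.45, -353.07, 2520.95]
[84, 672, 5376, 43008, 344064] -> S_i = 84*8^i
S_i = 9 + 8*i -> [9, 17, 25, 33, 41]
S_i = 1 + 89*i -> [1, 90, 179, 268, 357]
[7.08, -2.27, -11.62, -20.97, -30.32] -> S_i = 7.08 + -9.35*i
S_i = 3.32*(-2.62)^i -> [3.32, -8.7, 22.79, -59.71, 156.44]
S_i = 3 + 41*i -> [3, 44, 85, 126, 167]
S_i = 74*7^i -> [74, 518, 3626, 25382, 177674]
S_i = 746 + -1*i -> [746, 745, 744, 743, 742]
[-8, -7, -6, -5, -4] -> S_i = -8 + 1*i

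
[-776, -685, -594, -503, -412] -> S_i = -776 + 91*i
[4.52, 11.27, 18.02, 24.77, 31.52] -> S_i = 4.52 + 6.75*i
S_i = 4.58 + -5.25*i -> [4.58, -0.67, -5.92, -11.17, -16.42]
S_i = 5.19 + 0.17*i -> [5.19, 5.36, 5.53, 5.7, 5.87]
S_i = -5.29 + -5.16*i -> [-5.29, -10.45, -15.61, -20.77, -25.93]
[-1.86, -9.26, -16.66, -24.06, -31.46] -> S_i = -1.86 + -7.40*i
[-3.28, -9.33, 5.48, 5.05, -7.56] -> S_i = Random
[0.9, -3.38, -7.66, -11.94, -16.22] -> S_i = 0.90 + -4.28*i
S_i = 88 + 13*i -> [88, 101, 114, 127, 140]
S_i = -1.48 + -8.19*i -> [-1.48, -9.67, -17.86, -26.05, -34.24]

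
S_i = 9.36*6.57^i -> [9.36, 61.5, 404.02, 2654.43, 17439.63]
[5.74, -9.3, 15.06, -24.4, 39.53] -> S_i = 5.74*(-1.62)^i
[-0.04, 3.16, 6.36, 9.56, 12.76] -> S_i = -0.04 + 3.20*i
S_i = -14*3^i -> [-14, -42, -126, -378, -1134]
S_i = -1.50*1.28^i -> [-1.5, -1.92, -2.46, -3.15, -4.03]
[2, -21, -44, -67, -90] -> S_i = 2 + -23*i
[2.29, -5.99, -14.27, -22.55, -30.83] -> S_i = 2.29 + -8.28*i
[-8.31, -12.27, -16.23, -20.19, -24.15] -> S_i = -8.31 + -3.96*i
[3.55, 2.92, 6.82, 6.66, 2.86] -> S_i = Random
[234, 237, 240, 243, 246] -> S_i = 234 + 3*i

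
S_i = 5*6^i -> [5, 30, 180, 1080, 6480]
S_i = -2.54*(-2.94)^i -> [-2.54, 7.47, -21.95, 64.55, -189.77]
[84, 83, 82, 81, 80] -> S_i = 84 + -1*i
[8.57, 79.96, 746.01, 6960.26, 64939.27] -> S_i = 8.57*9.33^i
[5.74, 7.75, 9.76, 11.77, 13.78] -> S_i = 5.74 + 2.01*i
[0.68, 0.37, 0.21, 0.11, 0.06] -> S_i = 0.68*0.55^i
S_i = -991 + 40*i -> [-991, -951, -911, -871, -831]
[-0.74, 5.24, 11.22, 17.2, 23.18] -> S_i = -0.74 + 5.98*i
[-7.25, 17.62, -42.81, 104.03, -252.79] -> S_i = -7.25*(-2.43)^i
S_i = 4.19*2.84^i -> [4.19, 11.9, 33.79, 95.98, 272.58]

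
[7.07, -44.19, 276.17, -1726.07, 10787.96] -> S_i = 7.07*(-6.25)^i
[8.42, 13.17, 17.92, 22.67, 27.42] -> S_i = 8.42 + 4.75*i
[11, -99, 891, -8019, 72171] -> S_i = 11*-9^i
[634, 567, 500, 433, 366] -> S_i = 634 + -67*i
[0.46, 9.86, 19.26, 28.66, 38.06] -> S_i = 0.46 + 9.40*i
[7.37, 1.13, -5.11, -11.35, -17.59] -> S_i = 7.37 + -6.24*i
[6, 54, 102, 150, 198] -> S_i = 6 + 48*i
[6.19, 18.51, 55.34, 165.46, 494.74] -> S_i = 6.19*2.99^i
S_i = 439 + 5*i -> [439, 444, 449, 454, 459]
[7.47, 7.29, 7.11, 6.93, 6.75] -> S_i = 7.47 + -0.18*i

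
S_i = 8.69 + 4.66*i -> [8.69, 13.35, 18.01, 22.67, 27.33]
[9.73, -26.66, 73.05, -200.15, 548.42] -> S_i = 9.73*(-2.74)^i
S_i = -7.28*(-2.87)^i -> [-7.28, 20.89, -59.96, 172.1, -493.92]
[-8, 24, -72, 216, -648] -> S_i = -8*-3^i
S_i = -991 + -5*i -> [-991, -996, -1001, -1006, -1011]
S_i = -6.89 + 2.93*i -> [-6.89, -3.96, -1.03, 1.9, 4.83]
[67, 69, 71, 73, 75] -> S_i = 67 + 2*i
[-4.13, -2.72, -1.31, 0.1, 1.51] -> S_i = -4.13 + 1.41*i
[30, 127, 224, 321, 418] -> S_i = 30 + 97*i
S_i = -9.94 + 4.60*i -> [-9.94, -5.34, -0.74, 3.86, 8.46]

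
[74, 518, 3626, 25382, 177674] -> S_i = 74*7^i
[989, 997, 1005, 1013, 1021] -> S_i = 989 + 8*i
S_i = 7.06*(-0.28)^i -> [7.06, -1.98, 0.55, -0.15, 0.04]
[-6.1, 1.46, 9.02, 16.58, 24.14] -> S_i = -6.10 + 7.56*i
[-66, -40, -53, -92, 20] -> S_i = Random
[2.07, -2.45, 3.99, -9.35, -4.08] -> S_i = Random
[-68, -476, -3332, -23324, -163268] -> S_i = -68*7^i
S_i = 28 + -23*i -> [28, 5, -18, -41, -64]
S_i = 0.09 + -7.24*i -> [0.09, -7.15, -14.39, -21.63, -28.87]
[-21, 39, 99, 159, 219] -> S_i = -21 + 60*i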